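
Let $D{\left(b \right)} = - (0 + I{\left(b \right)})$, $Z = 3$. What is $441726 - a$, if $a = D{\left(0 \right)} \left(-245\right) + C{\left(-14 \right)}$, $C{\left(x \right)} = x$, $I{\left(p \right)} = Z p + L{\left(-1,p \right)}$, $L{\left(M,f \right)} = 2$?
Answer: $441250$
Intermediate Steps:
$I{\left(p \right)} = 2 + 3 p$ ($I{\left(p \right)} = 3 p + 2 = 2 + 3 p$)
$D{\left(b \right)} = -2 - 3 b$ ($D{\left(b \right)} = - (0 + \left(2 + 3 b\right)) = - (2 + 3 b) = -2 - 3 b$)
$a = 476$ ($a = \left(-2 - 0\right) \left(-245\right) - 14 = \left(-2 + 0\right) \left(-245\right) - 14 = \left(-2\right) \left(-245\right) - 14 = 490 - 14 = 476$)
$441726 - a = 441726 - 476 = 441250$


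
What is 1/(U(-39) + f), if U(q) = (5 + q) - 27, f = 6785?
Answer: 1/6724 ≈ 0.00014872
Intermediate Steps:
U(q) = -22 + q
1/(U(-39) + f) = 1/((-22 - 39) + 6785) = 1/(-61 + 6785) = 1/6724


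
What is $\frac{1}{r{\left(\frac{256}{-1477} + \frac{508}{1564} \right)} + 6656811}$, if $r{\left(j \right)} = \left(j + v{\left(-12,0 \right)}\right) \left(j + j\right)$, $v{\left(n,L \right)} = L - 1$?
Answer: $\frac{333514335049}{2220141808474329555} \approx 1.5022 \cdot 10^{-7}$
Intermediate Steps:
$v{\left(n,L \right)} = -1 + L$ ($v{\left(n,L \right)} = L - 1 = -1 + L$)
$r{\left(j \right)} = 2 j \left(-1 + j\right)$ ($r{\left(j \right)} = \left(j + \left(-1 + 0\right)\right) \left(j + j\right) = \left(j - 1\right) 2 j = \left(-1 + j\right) 2 j = 2 j \left(-1 + j\right)$)
$\frac{1}{r{\left(\frac{256}{-1477} + \frac{508}{1564} \right)} + 6656811} = \frac{1}{2 \left(\frac{256}{-1477} + \frac{508}{1564}\right) \left(-1 + \left(\frac{256}{-1477} + \frac{508}{1564}\right)\right) + 6656811} = \frac{1}{2 \left(256 \left(- \frac{1}{1477}\right) + 508 \cdot \frac{1}{1564}\right) \left(-1 + \left(256 \left(- \frac{1}{1477}\right) + 508 \cdot \frac{1}{1564}\right)\right) + 6656811} = \frac{1}{2 \left(- \frac{256}{1477} + \frac{127}{391}\right) \left(-1 + \left(- \frac{256}{1477} + \frac{127}{391}\right)\right) + 6656811} = \frac{1}{2 \cdot \frac{87483}{577507} \left(-1 + \frac{87483}{577507}\right) + 6656811} = \frac{1}{2 \cdot \frac{87483}{577507} \left(- \frac{490024}{577507}\right) + 6656811} = \frac{1}{- \frac{85737539184}{333514335049} + 6656811} = \frac{1}{\frac{2220141808474329555}{333514335049}} = \frac{333514335049}{2220141808474329555}$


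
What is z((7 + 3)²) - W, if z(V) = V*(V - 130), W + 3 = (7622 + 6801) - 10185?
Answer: -7235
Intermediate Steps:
W = 4235 (W = -3 + ((7622 + 6801) - 10185) = -3 + (14423 - 10185) = -3 + 4238 = 4235)
z(V) = V*(-130 + V)
z((7 + 3)²) - W = (7 + 3)²*(-130 + (7 + 3)²) - 1*4235 = 10²*(-130 + 10²) - 4235 = 100*(-130 + 100) - 4235 = 100*(-30) - 4235 = -3000 - 4235 = -7235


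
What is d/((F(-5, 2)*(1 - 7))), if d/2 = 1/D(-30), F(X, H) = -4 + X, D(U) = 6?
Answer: 1/162 ≈ 0.0061728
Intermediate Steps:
d = ⅓ (d = 2/6 = 2*(⅙) = ⅓ ≈ 0.33333)
d/((F(-5, 2)*(1 - 7))) = 1/(3*(((-4 - 5)*(1 - 7)))) = 1/(3*((-9*(-6)))) = (⅓)/54 = (⅓)*(1/54) = 1/162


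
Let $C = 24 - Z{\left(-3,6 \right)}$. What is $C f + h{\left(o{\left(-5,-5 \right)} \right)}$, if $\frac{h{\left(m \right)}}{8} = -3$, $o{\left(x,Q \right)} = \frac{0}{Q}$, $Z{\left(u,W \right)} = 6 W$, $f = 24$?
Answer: $-312$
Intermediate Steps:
$o{\left(x,Q \right)} = 0$
$C = -12$ ($C = 24 - 6 \cdot 6 = 24 - 36 = -12$)
$h{\left(m \right)} = -24$ ($h{\left(m \right)} = 8 \left(-3\right) = -24$)
$C f + h{\left(o{\left(-5,-5 \right)} \right)} = \left(-12\right) 24 - 24 = -288 - 24 = -312$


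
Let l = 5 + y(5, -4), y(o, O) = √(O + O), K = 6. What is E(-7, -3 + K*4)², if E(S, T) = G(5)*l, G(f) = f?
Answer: 425 + 500*I*√2 ≈ 425.0 + 707.11*I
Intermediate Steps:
y(o, O) = √2*√O (y(o, O) = √(2*O) = √2*√O)
l = 5 + 2*I*√2 (l = 5 + √2*√(-4) = 5 + √2*(2*I) = 5 + 2*I*√2 ≈ 5.0 + 2.8284*I)
E(S, T) = 25 + 10*I*√2 (E(S, T) = 5*(5 + 2*I*√2) = 25 + 10*I*√2)
E(-7, -3 + K*4)² = (25 + 10*I*√2)²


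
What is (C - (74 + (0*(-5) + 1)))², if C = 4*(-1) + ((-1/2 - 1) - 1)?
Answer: 26569/4 ≈ 6642.3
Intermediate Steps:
C = -13/2 (C = -4 + ((-1*½ - 1) - 1) = -4 + ((-½ - 1) - 1) = -4 + (-3/2 - 1) = -4 - 5/2 = -13/2 ≈ -6.5000)
(C - (74 + (0*(-5) + 1)))² = (-13/2 - (74 + (0*(-5) + 1)))² = (-13/2 - (74 + (0 + 1)))² = (-13/2 - (74 + 1))² = (-13/2 - 1*75)² = (-13/2 - 75)² = (-163/2)² = 26569/4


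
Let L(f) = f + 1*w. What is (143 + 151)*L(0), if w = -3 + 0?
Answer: -882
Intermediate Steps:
w = -3
L(f) = -3 + f (L(f) = f + 1*(-3) = f - 3 = -3 + f)
(143 + 151)*L(0) = (143 + 151)*(-3 + 0) = 294*(-3) = -882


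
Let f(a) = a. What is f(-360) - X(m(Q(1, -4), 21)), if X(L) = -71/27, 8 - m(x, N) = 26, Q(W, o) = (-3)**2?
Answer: -9649/27 ≈ -357.37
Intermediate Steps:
Q(W, o) = 9
m(x, N) = -18 (m(x, N) = 8 - 1*26 = 8 - 26 = -18)
X(L) = -71/27 (X(L) = -71*1/27 = -71/27)
f(-360) - X(m(Q(1, -4), 21)) = -360 - 1*(-71/27) = -360 + 71/27 = -9649/27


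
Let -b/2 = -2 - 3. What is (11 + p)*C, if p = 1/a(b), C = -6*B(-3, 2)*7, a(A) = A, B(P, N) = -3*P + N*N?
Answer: -30303/5 ≈ -6060.6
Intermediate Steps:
B(P, N) = N**2 - 3*P (B(P, N) = -3*P + N**2 = N**2 - 3*P)
b = 10 (b = -2*(-2 - 3) = -2*(-5) = 10)
C = -546 (C = -6*(2**2 - 3*(-3))*7 = -6*(4 + 9)*7 = -6*13*7 = -78*7 = -546)
p = 1/10 ≈ 0.10000
(11 + p)*C = (11 + 1/10)*(-546) = (111/10)*(-546) = -30303/5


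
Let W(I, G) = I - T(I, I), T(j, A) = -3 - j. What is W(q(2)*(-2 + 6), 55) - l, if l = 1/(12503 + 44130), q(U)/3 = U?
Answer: 2888282/56633 ≈ 51.000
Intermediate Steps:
q(U) = 3*U
l = 1/56633 ≈ 1.7658e-5
W(I, G) = 3 + 2*I (W(I, G) = I - (-3 - I) = I + (3 + I) = 3 + 2*I)
W(q(2)*(-2 + 6), 55) - l = (3 + 2*((3*2)*(-2 + 6))) - 1*1/56633 = (3 + 2*(6*4)) - 1/56633 = (3 + 2*24) - 1/56633 = (3 + 48) - 1/56633 = 51 - 1/56633 = 2888282/56633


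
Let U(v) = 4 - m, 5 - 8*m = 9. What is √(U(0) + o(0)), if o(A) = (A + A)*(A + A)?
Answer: 3*√2/2 ≈ 2.1213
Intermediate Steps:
m = -½ (m = 5/8 - ⅛*9 = 5/8 - 9/8 = -½ ≈ -0.50000)
U(v) = 9/2 (U(v) = 4 - 1*(-½) = 4 + ½ = 9/2)
o(A) = 4*A² (o(A) = (2*A)*(2*A) = 4*A²)
√(U(0) + o(0)) = √(9/2 + 4*0²) = √(9/2 + 4*0) = √(9/2 + 0) = √(9/2) = 3*√2/2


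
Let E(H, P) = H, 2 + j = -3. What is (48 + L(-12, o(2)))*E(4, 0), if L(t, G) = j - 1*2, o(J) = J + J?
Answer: 164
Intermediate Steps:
j = -5 (j = -2 - 3 = -5)
o(J) = 2*J
L(t, G) = -7 (L(t, G) = -5 - 1*2 = -5 - 2 = -7)
(48 + L(-12, o(2)))*E(4, 0) = (48 - 7)*4 = 41*4 = 164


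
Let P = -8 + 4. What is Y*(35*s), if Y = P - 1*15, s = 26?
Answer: -17290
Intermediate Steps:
P = -4
Y = -19 (Y = -4 - 1*15 = -4 - 15 = -19)
Y*(35*s) = -665*26 = -19*910 = -17290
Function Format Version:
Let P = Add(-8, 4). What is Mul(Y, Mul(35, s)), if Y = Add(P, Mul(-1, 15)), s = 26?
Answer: -17290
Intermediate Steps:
P = -4
Y = -19 (Y = Add(-4, Mul(-1, 15)) = Add(-4, -15) = -19)
Mul(Y, Mul(35, s)) = Mul(-19, Mul(35, 26)) = Mul(-19, 910) = -17290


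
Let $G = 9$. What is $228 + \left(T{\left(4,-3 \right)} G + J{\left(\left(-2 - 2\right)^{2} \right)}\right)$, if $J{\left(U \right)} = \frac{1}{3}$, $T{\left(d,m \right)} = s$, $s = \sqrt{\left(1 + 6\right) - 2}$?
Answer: $\frac{685}{3} + 9 \sqrt{5} \approx 248.46$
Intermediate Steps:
$s = \sqrt{5}$ ($s = \sqrt{7 - 2} = \sqrt{5} \approx 2.2361$)
$T{\left(d,m \right)} = \sqrt{5}$
$J{\left(U \right)} = \frac{1}{3}$
$228 + \left(T{\left(4,-3 \right)} G + J{\left(\left(-2 - 2\right)^{2} \right)}\right) = 228 + \left(\sqrt{5} \cdot 9 + \frac{1}{3}\right) = 228 + \left(9 \sqrt{5} + \frac{1}{3}\right) = 228 + \left(\frac{1}{3} + 9 \sqrt{5}\right) = \frac{685}{3} + 9 \sqrt{5}$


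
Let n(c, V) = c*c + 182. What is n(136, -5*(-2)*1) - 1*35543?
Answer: -16865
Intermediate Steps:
n(c, V) = 182 + c² (n(c, V) = c² + 182 = 182 + c²)
n(136, -5*(-2)*1) - 1*35543 = (182 + 136²) - 1*35543 = (182 + 18496) - 35543 = 18678 - 35543 = -16865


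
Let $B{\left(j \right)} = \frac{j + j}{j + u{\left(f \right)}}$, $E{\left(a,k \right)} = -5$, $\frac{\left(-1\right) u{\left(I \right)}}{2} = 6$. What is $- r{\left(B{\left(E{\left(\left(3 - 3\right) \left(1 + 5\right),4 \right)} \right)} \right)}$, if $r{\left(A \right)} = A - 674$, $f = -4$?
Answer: $\frac{11448}{17} \approx 673.41$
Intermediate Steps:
$u{\left(I \right)} = -12$ ($u{\left(I \right)} = \left(-2\right) 6 = -12$)
$B{\left(j \right)} = \frac{2 j}{-12 + j}$ ($B{\left(j \right)} = \frac{j + j}{j - 12} = \frac{2 j}{-12 + j}$)
$r{\left(A \right)} = -674 + A$
$- r{\left(B{\left(E{\left(\left(3 - 3\right) \left(1 + 5\right),4 \right)} \right)} \right)} = - (-674 + 2 \left(-5\right) \frac{1}{-12 - 5}) = - (-674 + 2 \left(-5\right) \frac{1}{-17}) = - (-674 + 2 \left(-5\right) \left(- \frac{1}{17}\right)) = - (-674 + \frac{10}{17}) = \left(-1\right) \left(- \frac{11448}{17}\right) = \frac{11448}{17}$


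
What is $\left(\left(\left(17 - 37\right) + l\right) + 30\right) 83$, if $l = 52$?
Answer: $5146$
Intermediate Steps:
$\left(\left(\left(17 - 37\right) + l\right) + 30\right) 83 = \left(\left(\left(17 - 37\right) + 52\right) + 30\right) 83 = \left(\left(-20 + 52\right) + 30\right) 83 = \left(32 + 30\right) 83 = 62 \cdot 83 = 5146$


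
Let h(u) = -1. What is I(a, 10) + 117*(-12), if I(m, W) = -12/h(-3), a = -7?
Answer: -1392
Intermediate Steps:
I(m, W) = 12 (I(m, W) = -12/(-1) = -12*(-1) = 12)
I(a, 10) + 117*(-12) = 12 + 117*(-12) = 12 - 1404 = -1392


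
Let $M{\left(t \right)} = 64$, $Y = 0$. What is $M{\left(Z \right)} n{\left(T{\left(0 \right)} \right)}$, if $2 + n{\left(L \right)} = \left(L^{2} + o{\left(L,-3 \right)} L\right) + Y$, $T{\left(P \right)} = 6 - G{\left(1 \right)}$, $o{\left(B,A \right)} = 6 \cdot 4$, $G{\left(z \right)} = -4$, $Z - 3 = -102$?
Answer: $21632$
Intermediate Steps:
$Z = -99$ ($Z = 3 - 102 = -99$)
$o{\left(B,A \right)} = 24$
$T{\left(P \right)} = 10$ ($T{\left(P \right)} = 6 - -4 = 6 + 4 = 10$)
$n{\left(L \right)} = -2 + L^{2} + 24 L$ ($n{\left(L \right)} = -2 + \left(\left(L^{2} + 24 L\right) + 0\right) = -2 + \left(L^{2} + 24 L\right) = -2 + L^{2} + 24 L$)
$M{\left(Z \right)} n{\left(T{\left(0 \right)} \right)} = 64 \left(-2 + 10^{2} + 24 \cdot 10\right) = 64 \left(-2 + 100 + 240\right) = 64 \cdot 338 = 21632$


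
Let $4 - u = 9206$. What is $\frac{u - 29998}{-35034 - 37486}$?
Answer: $\frac{20}{37} \approx 0.54054$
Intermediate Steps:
$u = -9202$ ($u = 4 - 9206 = -9202$)
$\frac{u - 29998}{-35034 - 37486} = \frac{-9202 - 29998}{-35034 - 37486} = - \frac{39200}{-72520} = \left(-39200\right) \left(- \frac{1}{72520}\right) = \frac{20}{37}$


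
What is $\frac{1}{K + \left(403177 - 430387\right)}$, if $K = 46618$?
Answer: $\frac{1}{19408} \approx 5.1525 \cdot 10^{-5}$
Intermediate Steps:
$\frac{1}{K + \left(403177 - 430387\right)} = \frac{1}{46618 + \left(403177 - 430387\right)} = \frac{1}{46618 - 27210} = \frac{1}{19408}$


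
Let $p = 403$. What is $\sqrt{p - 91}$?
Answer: $2 \sqrt{78} \approx 17.664$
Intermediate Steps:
$\sqrt{p - 91} = \sqrt{403 - 91} = \sqrt{312} = 2 \sqrt{78}$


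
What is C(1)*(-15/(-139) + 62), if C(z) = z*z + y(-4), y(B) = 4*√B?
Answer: 8633/139 + 69064*I/139 ≈ 62.108 + 496.86*I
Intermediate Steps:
C(z) = z² + 8*I (C(z) = z*z + 4*√(-4) = z² + 4*(2*I) = z² + 8*I)
C(1)*(-15/(-139) + 62) = (1² + 8*I)*(-15/(-139) + 62) = (1 + 8*I)*(-15*(-1/139) + 62) = (1 + 8*I)*(15/139 + 62) = (1 + 8*I)*(8633/139) = 8633/139 + 69064*I/139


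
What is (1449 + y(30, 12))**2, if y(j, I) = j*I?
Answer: 3272481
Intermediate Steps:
y(j, I) = I*j
(1449 + y(30, 12))**2 = (1449 + 12*30)**2 = (1449 + 360)**2 = 1809**2 = 3272481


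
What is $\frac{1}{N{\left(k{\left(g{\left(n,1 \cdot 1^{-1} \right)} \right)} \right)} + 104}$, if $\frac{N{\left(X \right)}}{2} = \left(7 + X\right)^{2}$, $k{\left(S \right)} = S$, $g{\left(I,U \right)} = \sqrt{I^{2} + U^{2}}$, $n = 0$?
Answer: $\frac{1}{232} \approx 0.0043103$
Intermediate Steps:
$N{\left(X \right)} = 2 \left(7 + X\right)^{2}$
$\frac{1}{N{\left(k{\left(g{\left(n,1 \cdot 1^{-1} \right)} \right)} \right)} + 104} = \frac{1}{2 \left(7 + \sqrt{0^{2} + \left(1 \cdot 1^{-1}\right)^{2}}\right)^{2} + 104} = \frac{1}{2 \left(7 + \sqrt{0 + \left(1 \cdot 1\right)^{2}}\right)^{2} + 104} = \frac{1}{2 \left(7 + \sqrt{0 + 1^{2}}\right)^{2} + 104} = \frac{1}{2 \left(7 + \sqrt{0 + 1}\right)^{2} + 104} = \frac{1}{2 \left(7 + \sqrt{1}\right)^{2} + 104} = \frac{1}{2 \left(7 + 1\right)^{2} + 104} = \frac{1}{2 \cdot 8^{2} + 104} = \frac{1}{2 \cdot 64 + 104} = \frac{1}{128 + 104} = \frac{1}{232}$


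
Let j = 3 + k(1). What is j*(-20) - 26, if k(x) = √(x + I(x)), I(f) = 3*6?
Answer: -86 - 20*√19 ≈ -173.18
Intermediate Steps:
I(f) = 18
k(x) = √(18 + x) (k(x) = √(x + 18) = √(18 + x))
j = 3 + √19 (j = 3 + √(18 + 1) = 3 + √19 ≈ 7.3589)
j*(-20) - 26 = (3 + √19)*(-20) - 26 = (-60 - 20*√19) - 26 = -86 - 20*√19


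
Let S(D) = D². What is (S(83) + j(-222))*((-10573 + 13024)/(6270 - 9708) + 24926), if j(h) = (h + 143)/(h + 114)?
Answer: 21254497334489/123768 ≈ 1.7173e+8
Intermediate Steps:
j(h) = (143 + h)/(114 + h)
(S(83) + j(-222))*((-10573 + 13024)/(6270 - 9708) + 24926) = (83² + (143 - 222)/(114 - 222))*((-10573 + 13024)/(6270 - 9708) + 24926) = (6889 - 79/(-108))*(2451/(-3438) + 24926) = (6889 - 1/108*(-79))*(2451*(-1/3438) + 24926) = (6889 + 79/108)*(-817/1146 + 24926) = (744091/108)*(28564379/1146) = 21254497334489/123768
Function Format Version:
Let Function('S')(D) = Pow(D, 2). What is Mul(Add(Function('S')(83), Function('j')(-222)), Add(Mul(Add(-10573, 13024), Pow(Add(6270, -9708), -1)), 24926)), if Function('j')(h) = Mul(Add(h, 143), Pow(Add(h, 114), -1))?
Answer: Rational(21254497334489, 123768) ≈ 1.7173e+8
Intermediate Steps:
Function('j')(h) = Mul(Pow(Add(114, h), -1), Add(143, h)) (Function('j')(h) = Mul(Add(143, h), Pow(Add(114, h), -1)) = Mul(Pow(Add(114, h), -1), Add(143, h)))
Mul(Add(Function('S')(83), Function('j')(-222)), Add(Mul(Add(-10573, 13024), Pow(Add(6270, -9708), -1)), 24926)) = Mul(Add(Pow(83, 2), Mul(Pow(Add(114, -222), -1), Add(143, -222))), Add(Mul(Add(-10573, 13024), Pow(Add(6270, -9708), -1)), 24926)) = Mul(Add(6889, Mul(Pow(-108, -1), -79)), Add(Mul(2451, Pow(-3438, -1)), 24926)) = Mul(Add(6889, Mul(Rational(-1, 108), -79)), Add(Mul(2451, Rational(-1, 3438)), 24926)) = Mul(Add(6889, Rational(79, 108)), Add(Rational(-817, 1146), 24926)) = Mul(Rational(744091, 108), Rational(28564379, 1146)) = Rational(21254497334489, 123768)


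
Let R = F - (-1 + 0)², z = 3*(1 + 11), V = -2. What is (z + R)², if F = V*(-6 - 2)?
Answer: 2601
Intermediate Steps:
z = 36 (z = 3*12 = 36)
F = 16 (F = -2*(-6 - 2) = -2*(-8) = 16)
R = 15 (R = 16 - (-1 + 0)² = 16 - 1*(-1)² = 16 - 1*1 = 16 - 1 = 15)
(z + R)² = (36 + 15)² = 51² = 2601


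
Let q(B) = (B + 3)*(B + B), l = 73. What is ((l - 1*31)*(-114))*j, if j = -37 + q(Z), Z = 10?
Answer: -1067724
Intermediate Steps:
q(B) = 2*B*(3 + B) (q(B) = (3 + B)*(2*B) = 2*B*(3 + B))
j = 223 (j = -37 + 2*10*(3 + 10) = -37 + 2*10*13 = -37 + 260 = 223)
((l - 1*31)*(-114))*j = ((73 - 1*31)*(-114))*223 = ((73 - 31)*(-114))*223 = (42*(-114))*223 = -4788*223 = -1067724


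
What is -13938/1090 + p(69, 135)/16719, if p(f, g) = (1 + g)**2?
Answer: -106434391/9111855 ≈ -11.681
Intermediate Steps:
-13938/1090 + p(69, 135)/16719 = -13938/1090 + (1 + 135)**2/16719 = -13938*1/1090 + 136**2*(1/16719) = -6969/545 + 18496*(1/16719) = -6969/545 + 18496/16719 = -106434391/9111855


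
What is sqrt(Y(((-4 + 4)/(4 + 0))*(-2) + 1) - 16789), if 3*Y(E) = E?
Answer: I*sqrt(151098)/3 ≈ 129.57*I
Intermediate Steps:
Y(E) = E/3
sqrt(Y(((-4 + 4)/(4 + 0))*(-2) + 1) - 16789) = sqrt((((-4 + 4)/(4 + 0))*(-2) + 1)/3 - 16789) = sqrt(((0/4)*(-2) + 1)/3 - 16789) = sqrt(((0*(1/4))*(-2) + 1)/3 - 16789) = sqrt((0*(-2) + 1)/3 - 16789) = sqrt((0 + 1)/3 - 16789) = sqrt((1/3)*1 - 16789) = sqrt(1/3 - 16789) = sqrt(-50366/3) = I*sqrt(151098)/3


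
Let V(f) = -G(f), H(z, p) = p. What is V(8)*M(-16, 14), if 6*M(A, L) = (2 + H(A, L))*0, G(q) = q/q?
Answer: 0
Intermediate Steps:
G(q) = 1
V(f) = -1 (V(f) = -1*1 = -1)
M(A, L) = 0 (M(A, L) = ((2 + L)*0)/6 = (⅙)*0 = 0)
V(8)*M(-16, 14) = -1*0 = 0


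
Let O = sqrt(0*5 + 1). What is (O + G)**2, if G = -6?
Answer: 25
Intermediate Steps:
O = 1 (O = sqrt(0 + 1) = sqrt(1) = 1)
(O + G)**2 = (1 - 6)**2 = (-5)**2 = 25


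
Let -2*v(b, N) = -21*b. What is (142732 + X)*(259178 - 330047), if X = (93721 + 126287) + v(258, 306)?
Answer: -25899005181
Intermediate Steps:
v(b, N) = 21*b/2 (v(b, N) = -(-21)*b/2 = 21*b/2)
X = 222717 (X = (93721 + 126287) + (21/2)*258 = 220008 + 2709 = 222717)
(142732 + X)*(259178 - 330047) = (142732 + 222717)*(259178 - 330047) = 365449*(-70869) = -25899005181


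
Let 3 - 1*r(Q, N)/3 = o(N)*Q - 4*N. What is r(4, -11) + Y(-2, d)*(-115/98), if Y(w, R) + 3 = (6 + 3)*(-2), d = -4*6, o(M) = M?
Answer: 471/14 ≈ 33.643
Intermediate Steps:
d = -24
r(Q, N) = 9 + 12*N - 3*N*Q (r(Q, N) = 9 - 3*(N*Q - 4*N) = 9 - 3*(-4*N + N*Q) = 9 + (12*N - 3*N*Q) = 9 + 12*N - 3*N*Q)
Y(w, R) = -21 (Y(w, R) = -3 + (6 + 3)*(-2) = -3 + 9*(-2) = -3 - 18 = -21)
r(4, -11) + Y(-2, d)*(-115/98) = (9 + 12*(-11) - 3*(-11)*4) - (-2415)/98 = (9 - 132 + 132) - (-2415)/98 = 9 - 21*(-115/98) = 9 + 345/14 = 471/14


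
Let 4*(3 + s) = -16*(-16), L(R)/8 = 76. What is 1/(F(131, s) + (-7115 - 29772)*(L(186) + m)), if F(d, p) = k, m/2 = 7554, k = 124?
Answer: -1/579715968 ≈ -1.7250e-9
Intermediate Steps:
L(R) = 608 (L(R) = 8*76 = 608)
s = 61 (s = -3 + (-16*(-16))/4 = -3 + (1/4)*256 = -3 + 64 = 61)
m = 15108 (m = 2*7554 = 15108)
F(d, p) = 124
1/(F(131, s) + (-7115 - 29772)*(L(186) + m)) = 1/(124 + (-7115 - 29772)*(608 + 15108)) = 1/(124 - 36887*15716) = 1/(124 - 579716092) = 1/(-579715968) = -1/579715968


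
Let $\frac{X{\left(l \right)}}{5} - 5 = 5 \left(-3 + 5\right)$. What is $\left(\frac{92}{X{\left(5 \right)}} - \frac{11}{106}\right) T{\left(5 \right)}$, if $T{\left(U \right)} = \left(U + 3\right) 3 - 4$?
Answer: $\frac{17854}{795} \approx 22.458$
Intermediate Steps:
$X{\left(l \right)} = 75$ ($X{\left(l \right)} = 25 + 5 \cdot 5 \left(-3 + 5\right) = 25 + 5 \cdot 5 \cdot 2 = 25 + 5 \cdot 10 = 25 + 50 = 75$)
$T{\left(U \right)} = 5 + 3 U$ ($T{\left(U \right)} = \left(3 + U\right) 3 - 4 = \left(9 + 3 U\right) - 4 = 5 + 3 U$)
$\left(\frac{92}{X{\left(5 \right)}} - \frac{11}{106}\right) T{\left(5 \right)} = \left(\frac{92}{75} - \frac{11}{106}\right) \left(5 + 3 \cdot 5\right) = \left(92 \cdot \frac{1}{75} - \frac{11}{106}\right) \left(5 + 15\right) = \left(\frac{92}{75} - \frac{11}{106}\right) 20 = \frac{8927}{7950} \cdot 20 = \frac{17854}{795}$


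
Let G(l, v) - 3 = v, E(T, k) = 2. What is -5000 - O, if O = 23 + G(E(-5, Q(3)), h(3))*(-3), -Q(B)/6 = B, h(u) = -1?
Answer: -5017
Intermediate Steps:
Q(B) = -6*B
G(l, v) = 3 + v
O = 17 (O = 23 + (3 - 1)*(-3) = 23 + 2*(-3) = 23 - 6 = 17)
-5000 - O = -5000 - 1*17 = -5000 - 17 = -5017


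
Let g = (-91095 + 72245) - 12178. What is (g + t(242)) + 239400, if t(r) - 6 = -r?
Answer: 208136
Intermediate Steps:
t(r) = 6 - r
g = -31028 (g = -18850 - 12178 = -31028)
(g + t(242)) + 239400 = (-31028 + (6 - 1*242)) + 239400 = (-31028 + (6 - 242)) + 239400 = (-31028 - 236) + 239400 = -31264 + 239400 = 208136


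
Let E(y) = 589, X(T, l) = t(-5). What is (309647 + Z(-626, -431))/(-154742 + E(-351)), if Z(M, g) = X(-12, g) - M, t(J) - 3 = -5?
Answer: -310271/154153 ≈ -2.0127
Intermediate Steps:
t(J) = -2 (t(J) = 3 - 5 = -2)
X(T, l) = -2
Z(M, g) = -2 - M
(309647 + Z(-626, -431))/(-154742 + E(-351)) = (309647 + (-2 - 1*(-626)))/(-154742 + 589) = (309647 + (-2 + 626))/(-154153) = (309647 + 624)*(-1/154153) = 310271*(-1/154153) = -310271/154153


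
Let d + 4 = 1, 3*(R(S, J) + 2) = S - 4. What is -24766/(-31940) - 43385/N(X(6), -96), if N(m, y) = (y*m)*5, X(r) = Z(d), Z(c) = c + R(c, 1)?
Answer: -64927029/5621440 ≈ -11.550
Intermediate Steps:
R(S, J) = -10/3 + S/3 (R(S, J) = -2 + (S - 4)/3 = -2 + (-4 + S)/3 = -2 + (-4/3 + S/3) = -10/3 + S/3)
d = -3 (d = -4 + 1 = -3)
Z(c) = -10/3 + 4*c/3 (Z(c) = c + (-10/3 + c/3) = -10/3 + 4*c/3)
X(r) = -22/3 (X(r) = -10/3 + (4/3)*(-3) = -10/3 - 4 = -22/3)
N(m, y) = 5*m*y (N(m, y) = (m*y)*5 = 5*m*y)
-24766/(-31940) - 43385/N(X(6), -96) = -24766/(-31940) - 43385/(5*(-22/3)*(-96)) = -24766*(-1/31940) - 43385/3520 = 12383/15970 - 43385*1/3520 = 12383/15970 - 8677/704 = -64927029/5621440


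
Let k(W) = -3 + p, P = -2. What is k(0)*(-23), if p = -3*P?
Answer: -69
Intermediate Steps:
p = 6 (p = -3*(-2) = 6)
k(W) = 3 (k(W) = -3 + 6 = 3)
k(0)*(-23) = 3*(-23) = -69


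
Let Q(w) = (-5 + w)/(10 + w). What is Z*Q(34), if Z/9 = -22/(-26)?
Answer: 261/52 ≈ 5.0192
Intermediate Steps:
Q(w) = (-5 + w)/(10 + w)
Z = 99/13 (Z = 9*(-22/(-26)) = 9*(-22*(-1/26)) = 9*(11/13) = 99/13 ≈ 7.6154)
Z*Q(34) = 99*((-5 + 34)/(10 + 34))/13 = 99*(29/44)/13 = 99*((1/44)*29)/13 = (99/13)*(29/44) = 261/52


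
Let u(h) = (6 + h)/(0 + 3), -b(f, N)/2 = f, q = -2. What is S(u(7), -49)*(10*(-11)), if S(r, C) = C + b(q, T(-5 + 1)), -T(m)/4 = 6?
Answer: 4950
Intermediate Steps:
T(m) = -24 (T(m) = -4*6 = -24)
b(f, N) = -2*f
u(h) = 2 + h/3 (u(h) = (6 + h)/3 = (6 + h)*(⅓) = 2 + h/3)
S(r, C) = 4 + C (S(r, C) = C - 2*(-2) = C + 4 = 4 + C)
S(u(7), -49)*(10*(-11)) = (4 - 49)*(10*(-11)) = -45*(-110) = 4950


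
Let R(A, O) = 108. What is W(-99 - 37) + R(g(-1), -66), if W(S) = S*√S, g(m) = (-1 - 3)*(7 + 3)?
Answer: 108 - 272*I*√34 ≈ 108.0 - 1586.0*I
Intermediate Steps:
g(m) = -40 (g(m) = -4*10 = -40)
W(S) = S^(3/2)
W(-99 - 37) + R(g(-1), -66) = (-99 - 37)^(3/2) + 108 = (-136)^(3/2) + 108 = -272*I*√34 + 108 = 108 - 272*I*√34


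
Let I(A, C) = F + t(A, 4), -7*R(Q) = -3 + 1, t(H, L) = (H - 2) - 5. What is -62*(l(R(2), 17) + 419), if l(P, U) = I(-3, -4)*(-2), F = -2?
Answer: -27466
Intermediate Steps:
t(H, L) = -7 + H (t(H, L) = (-2 + H) - 5 = -7 + H)
R(Q) = 2/7 (R(Q) = -(-3 + 1)/7 = -⅐*(-2) = 2/7)
I(A, C) = -9 + A (I(A, C) = -2 + (-7 + A) = -9 + A)
l(P, U) = 24 (l(P, U) = (-9 - 3)*(-2) = -12*(-2) = 24)
-62*(l(R(2), 17) + 419) = -62*(24 + 419) = -62*443 = -27466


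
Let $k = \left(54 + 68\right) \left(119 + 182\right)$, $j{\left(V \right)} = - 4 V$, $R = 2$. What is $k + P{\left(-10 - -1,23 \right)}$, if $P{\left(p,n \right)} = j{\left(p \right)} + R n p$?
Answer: $36344$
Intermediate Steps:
$k = 36722$ ($k = 122 \cdot 301 = 36722$)
$P{\left(p,n \right)} = - 4 p + 2 n p$
$k + P{\left(-10 - -1,23 \right)} = 36722 + 2 \left(-10 - -1\right) \left(-2 + 23\right) = 36722 + 2 \left(-10 + 1\right) 21 = 36722 + 2 \left(-9\right) 21 = 36722 - 378 = 36344$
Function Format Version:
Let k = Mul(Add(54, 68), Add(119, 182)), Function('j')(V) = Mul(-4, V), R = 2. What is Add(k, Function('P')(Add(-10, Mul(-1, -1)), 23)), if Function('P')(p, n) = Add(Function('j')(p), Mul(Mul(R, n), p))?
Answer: 36344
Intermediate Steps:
k = 36722 (k = Mul(122, 301) = 36722)
Function('P')(p, n) = Add(Mul(-4, p), Mul(2, n, p)) (Function('P')(p, n) = Add(Mul(-4, p), Mul(Mul(2, n), p)) = Add(Mul(-4, p), Mul(2, n, p)))
Add(k, Function('P')(Add(-10, Mul(-1, -1)), 23)) = Add(36722, Mul(2, Add(-10, Mul(-1, -1)), Add(-2, 23))) = Add(36722, Mul(2, Add(-10, 1), 21)) = Add(36722, Mul(2, -9, 21)) = Add(36722, -378) = 36344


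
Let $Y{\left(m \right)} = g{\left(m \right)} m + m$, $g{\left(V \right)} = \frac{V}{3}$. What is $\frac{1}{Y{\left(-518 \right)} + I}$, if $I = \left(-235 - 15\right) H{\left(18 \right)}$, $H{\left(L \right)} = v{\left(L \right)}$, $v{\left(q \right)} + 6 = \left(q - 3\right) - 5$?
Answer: $\frac{3}{263770} \approx 1.1374 \cdot 10^{-5}$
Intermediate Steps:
$g{\left(V \right)} = \frac{V}{3}$ ($g{\left(V \right)} = V \frac{1}{3} = \frac{V}{3}$)
$Y{\left(m \right)} = m + \frac{m^{2}}{3}$ ($Y{\left(m \right)} = \frac{m}{3} m + m = \frac{m^{2}}{3} + m = m + \frac{m^{2}}{3}$)
$v{\left(q \right)} = -14 + q$ ($v{\left(q \right)} = -6 + \left(\left(q - 3\right) - 5\right) = -6 + \left(\left(-3 + q\right) - 5\right) = -6 + \left(-8 + q\right) = -14 + q$)
$H{\left(L \right)} = -14 + L$
$I = -1000$ ($I = \left(-235 - 15\right) \left(-14 + 18\right) = \left(-250\right) 4 = -1000$)
$\frac{1}{Y{\left(-518 \right)} + I} = \frac{1}{\frac{1}{3} \left(-518\right) \left(3 - 518\right) - 1000} = \frac{1}{\frac{1}{3} \left(-518\right) \left(-515\right) - 1000} = \frac{1}{\frac{266770}{3} - 1000} = \frac{1}{\frac{263770}{3}} = \frac{3}{263770}$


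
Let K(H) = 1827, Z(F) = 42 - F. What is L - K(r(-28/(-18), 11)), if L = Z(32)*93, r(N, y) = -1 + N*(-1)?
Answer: -897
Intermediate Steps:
r(N, y) = -1 - N
L = 930 (L = (42 - 1*32)*93 = (42 - 32)*93 = 10*93 = 930)
L - K(r(-28/(-18), 11)) = 930 - 1*1827 = 930 - 1827 = -897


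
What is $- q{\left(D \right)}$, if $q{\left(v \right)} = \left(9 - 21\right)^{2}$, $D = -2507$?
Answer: $-144$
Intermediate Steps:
$q{\left(v \right)} = 144$ ($q{\left(v \right)} = \left(-12\right)^{2} = 144$)
$- q{\left(D \right)} = \left(-1\right) 144 = -144$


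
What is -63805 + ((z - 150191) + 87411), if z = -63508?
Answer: -190093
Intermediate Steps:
-63805 + ((z - 150191) + 87411) = -63805 + ((-63508 - 150191) + 87411) = -63805 + (-213699 + 87411) = -63805 - 126288 = -190093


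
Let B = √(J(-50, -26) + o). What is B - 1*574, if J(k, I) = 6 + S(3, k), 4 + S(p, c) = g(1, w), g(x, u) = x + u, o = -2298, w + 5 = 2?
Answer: -574 + I*√2298 ≈ -574.0 + 47.937*I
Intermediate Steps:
w = -3 (w = -5 + 2 = -3)
g(x, u) = u + x
S(p, c) = -6 (S(p, c) = -4 + (-3 + 1) = -4 - 2 = -6)
J(k, I) = 0 (J(k, I) = 6 - 6 = 0)
B = I*√2298 (B = √(0 - 2298) = √(-2298) = I*√2298 ≈ 47.937*I)
B - 1*574 = I*√2298 - 1*574 = I*√2298 - 574 = -574 + I*√2298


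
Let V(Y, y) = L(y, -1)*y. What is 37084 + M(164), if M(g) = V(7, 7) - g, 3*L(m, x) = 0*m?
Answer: 36920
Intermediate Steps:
L(m, x) = 0 (L(m, x) = (0*m)/3 = (1/3)*0 = 0)
V(Y, y) = 0 (V(Y, y) = 0*y = 0)
M(g) = -g (M(g) = 0 - g = -g)
37084 + M(164) = 37084 - 1*164 = 37084 - 164 = 36920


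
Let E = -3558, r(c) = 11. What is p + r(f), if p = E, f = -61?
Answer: -3547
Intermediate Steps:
p = -3558
p + r(f) = -3558 + 11 = -3547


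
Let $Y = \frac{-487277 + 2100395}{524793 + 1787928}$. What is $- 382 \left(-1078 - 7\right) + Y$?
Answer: $\frac{319518361996}{770907} \approx 4.1447 \cdot 10^{5}$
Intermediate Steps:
$Y = \frac{537706}{770907}$ ($Y = \frac{1613118}{2312721} = 1613118 \cdot \frac{1}{2312721} = \frac{537706}{770907} \approx 0.6975$)
$- 382 \left(-1078 - 7\right) + Y = - 382 \left(-1078 - 7\right) + \frac{537706}{770907} = \left(-382\right) \left(-1085\right) + \frac{537706}{770907} = 414470 + \frac{537706}{770907} = \frac{319518361996}{770907}$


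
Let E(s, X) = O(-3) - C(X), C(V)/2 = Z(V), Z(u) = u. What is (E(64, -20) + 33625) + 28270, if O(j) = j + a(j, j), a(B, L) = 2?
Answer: 61934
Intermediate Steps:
C(V) = 2*V
O(j) = 2 + j (O(j) = j + 2 = 2 + j)
E(s, X) = -1 - 2*X (E(s, X) = (2 - 3) - 2*X = -1 - 2*X)
(E(64, -20) + 33625) + 28270 = ((-1 - 2*(-20)) + 33625) + 28270 = ((-1 + 40) + 33625) + 28270 = (39 + 33625) + 28270 = 33664 + 28270 = 61934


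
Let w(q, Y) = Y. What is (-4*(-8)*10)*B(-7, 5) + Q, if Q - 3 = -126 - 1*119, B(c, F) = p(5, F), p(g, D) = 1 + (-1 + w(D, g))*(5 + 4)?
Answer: 11598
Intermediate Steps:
p(g, D) = -8 + 9*g (p(g, D) = 1 + (-1 + g)*(5 + 4) = 1 + (-1 + g)*9 = 1 + (-9 + 9*g) = -8 + 9*g)
B(c, F) = 37 (B(c, F) = -8 + 9*5 = -8 + 45 = 37)
Q = -242 (Q = 3 + (-126 - 1*119) = 3 + (-126 - 119) = 3 - 245 = -242)
(-4*(-8)*10)*B(-7, 5) + Q = (-4*(-8)*10)*37 - 242 = (32*10)*37 - 242 = 320*37 - 242 = 11840 - 242 = 11598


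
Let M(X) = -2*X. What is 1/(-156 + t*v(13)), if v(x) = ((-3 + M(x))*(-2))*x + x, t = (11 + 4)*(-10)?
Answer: -1/115206 ≈ -8.6801e-6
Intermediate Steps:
t = -150 (t = 15*(-10) = -150)
v(x) = x + x*(6 + 4*x) (v(x) = ((-3 - 2*x)*(-2))*x + x = (6 + 4*x)*x + x = x*(6 + 4*x) + x = x + x*(6 + 4*x))
1/(-156 + t*v(13)) = 1/(-156 - 1950*(7 + 4*13)) = 1/(-156 - 1950*(7 + 52)) = 1/(-156 - 1950*59) = 1/(-156 - 150*767) = 1/(-156 - 115050) = 1/(-115206) = -1/115206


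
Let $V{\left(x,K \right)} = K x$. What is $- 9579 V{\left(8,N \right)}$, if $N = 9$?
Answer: $-689688$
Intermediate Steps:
$- 9579 V{\left(8,N \right)} = - 9579 \cdot 9 \cdot 8 = \left(-9579\right) 72 = -689688$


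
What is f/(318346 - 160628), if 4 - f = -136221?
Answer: 136225/157718 ≈ 0.86372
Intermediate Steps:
f = 136225 (f = 4 - 1*(-136221) = 4 + 136221 = 136225)
f/(318346 - 160628) = 136225/(318346 - 160628) = 136225/157718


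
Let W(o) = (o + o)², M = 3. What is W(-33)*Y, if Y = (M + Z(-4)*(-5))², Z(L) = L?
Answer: 2304324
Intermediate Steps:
Y = 529 (Y = (3 - 4*(-5))² = (3 + 20)² = 23² = 529)
W(o) = 4*o² (W(o) = (2*o)² = 4*o²)
W(-33)*Y = (4*(-33)²)*529 = (4*1089)*529 = 4356*529 = 2304324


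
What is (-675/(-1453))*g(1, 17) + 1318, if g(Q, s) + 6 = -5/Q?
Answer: 1907629/1453 ≈ 1312.9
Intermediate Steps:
g(Q, s) = -6 - 5/Q
(-675/(-1453))*g(1, 17) + 1318 = (-675/(-1453))*(-6 - 5/1) + 1318 = (-675*(-1/1453))*(-6 - 5*1) + 1318 = 675*(-6 - 5)/1453 + 1318 = (675/1453)*(-11) + 1318 = -7425/1453 + 1318 = 1907629/1453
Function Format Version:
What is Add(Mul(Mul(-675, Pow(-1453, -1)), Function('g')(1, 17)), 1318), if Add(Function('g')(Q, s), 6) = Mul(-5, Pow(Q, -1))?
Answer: Rational(1907629, 1453) ≈ 1312.9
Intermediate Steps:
Function('g')(Q, s) = Add(-6, Mul(-5, Pow(Q, -1)))
Add(Mul(Mul(-675, Pow(-1453, -1)), Function('g')(1, 17)), 1318) = Add(Mul(Mul(-675, Pow(-1453, -1)), Add(-6, Mul(-5, Pow(1, -1)))), 1318) = Add(Mul(Mul(-675, Rational(-1, 1453)), Add(-6, Mul(-5, 1))), 1318) = Add(Mul(Rational(675, 1453), Add(-6, -5)), 1318) = Add(Mul(Rational(675, 1453), -11), 1318) = Add(Rational(-7425, 1453), 1318) = Rational(1907629, 1453)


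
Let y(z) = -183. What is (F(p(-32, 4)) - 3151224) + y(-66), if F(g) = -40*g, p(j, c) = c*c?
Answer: -3152047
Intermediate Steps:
p(j, c) = c²
(F(p(-32, 4)) - 3151224) + y(-66) = (-40*4² - 3151224) - 183 = (-40*16 - 3151224) - 183 = (-640 - 3151224) - 183 = -3151864 - 183 = -3152047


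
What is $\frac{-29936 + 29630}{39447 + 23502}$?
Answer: $- \frac{102}{20983} \approx -0.0048611$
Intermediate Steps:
$\frac{-29936 + 29630}{39447 + 23502} = - \frac{306}{62949} = \left(-306\right) \frac{1}{62949} = - \frac{102}{20983}$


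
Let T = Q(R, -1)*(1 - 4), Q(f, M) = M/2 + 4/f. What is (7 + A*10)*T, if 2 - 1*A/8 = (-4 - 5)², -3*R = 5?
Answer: -549231/10 ≈ -54923.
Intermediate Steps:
R = -5/3 (R = -⅓*5 = -5/3 ≈ -1.6667)
A = -632 (A = 16 - 8*(-4 - 5)² = 16 - 8*(-9)² = 16 - 8*81 = 16 - 648 = -632)
Q(f, M) = M/2 + 4/f (Q(f, M) = M*(½) + 4/f = M/2 + 4/f)
T = 87/10 (T = ((½)*(-1) + 4/(-5/3))*(1 - 4) = (-½ + 4*(-⅗))*(-3) = (-½ - 12/5)*(-3) = -29/10*(-3) = 87/10 ≈ 8.7000)
(7 + A*10)*T = (7 - 632*10)*(87/10) = (7 - 6320)*(87/10) = -6313*87/10 = -549231/10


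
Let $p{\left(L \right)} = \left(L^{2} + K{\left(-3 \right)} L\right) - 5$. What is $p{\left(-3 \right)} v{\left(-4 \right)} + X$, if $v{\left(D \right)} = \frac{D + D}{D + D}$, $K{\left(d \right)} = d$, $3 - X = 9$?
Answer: $7$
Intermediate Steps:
$X = -6$ ($X = 3 - 9 = -6$)
$v{\left(D \right)} = 1$ ($v{\left(D \right)} = \frac{2 D}{2 D} = 2 D \frac{1}{2 D} = 1$)
$p{\left(L \right)} = -5 + L^{2} - 3 L$ ($p{\left(L \right)} = \left(L^{2} - 3 L\right) - 5 = -5 + L^{2} - 3 L$)
$p{\left(-3 \right)} v{\left(-4 \right)} + X = \left(-5 + \left(-3\right)^{2} - -9\right) 1 - 6 = \left(-5 + 9 + 9\right) 1 - 6 = 13 \cdot 1 - 6 = 13 - 6 = 7$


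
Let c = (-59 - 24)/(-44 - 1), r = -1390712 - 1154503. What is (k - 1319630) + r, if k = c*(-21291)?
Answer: -58561726/15 ≈ -3.9041e+6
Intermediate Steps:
r = -2545215
c = 83/45 (c = -83/(-45) = -83*(-1/45) = 83/45 ≈ 1.8444)
k = -589051/15 (k = (83/45)*(-21291) = -589051/15 ≈ -39270.)
(k - 1319630) + r = (-589051/15 - 1319630) - 2545215 = -20383501/15 - 2545215 = -58561726/15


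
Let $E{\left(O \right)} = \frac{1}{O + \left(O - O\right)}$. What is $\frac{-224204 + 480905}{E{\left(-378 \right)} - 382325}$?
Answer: $- \frac{97032978}{144518851} \approx -0.67142$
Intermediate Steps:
$E{\left(O \right)} = \frac{1}{O}$ ($E{\left(O \right)} = \frac{1}{O + 0} = \frac{1}{O}$)
$\frac{-224204 + 480905}{E{\left(-378 \right)} - 382325} = \frac{-224204 + 480905}{\frac{1}{-378} - 382325} = \frac{256701}{- \frac{1}{378} - 382325} = \frac{256701}{- \frac{144518851}{378}} = 256701 \left(- \frac{378}{144518851}\right) = - \frac{97032978}{144518851}$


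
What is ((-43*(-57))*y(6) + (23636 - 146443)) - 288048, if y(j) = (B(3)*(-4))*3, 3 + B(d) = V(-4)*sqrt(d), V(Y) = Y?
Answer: -322619 + 117648*sqrt(3) ≈ -1.1885e+5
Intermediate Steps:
B(d) = -3 - 4*sqrt(d)
y(j) = 36 + 48*sqrt(3) (y(j) = ((-3 - 4*sqrt(3))*(-4))*3 = (12 + 16*sqrt(3))*3 = 36 + 48*sqrt(3))
((-43*(-57))*y(6) + (23636 - 146443)) - 288048 = ((-43*(-57))*(36 + 48*sqrt(3)) + (23636 - 146443)) - 288048 = (2451*(36 + 48*sqrt(3)) - 122807) - 288048 = ((88236 + 117648*sqrt(3)) - 122807) - 288048 = (-34571 + 117648*sqrt(3)) - 288048 = -322619 + 117648*sqrt(3)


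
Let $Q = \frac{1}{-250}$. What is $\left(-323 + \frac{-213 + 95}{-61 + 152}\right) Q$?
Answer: $\frac{29511}{22750} \approx 1.2972$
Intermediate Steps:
$Q = - \frac{1}{250} \approx -0.004$
$\left(-323 + \frac{-213 + 95}{-61 + 152}\right) Q = \left(-323 + \frac{-213 + 95}{-61 + 152}\right) \left(- \frac{1}{250}\right) = \left(-323 - \frac{118}{91}\right) \left(- \frac{1}{250}\right) = \left(- \frac{29511}{91}\right) \left(- \frac{1}{250}\right) = \frac{29511}{22750}$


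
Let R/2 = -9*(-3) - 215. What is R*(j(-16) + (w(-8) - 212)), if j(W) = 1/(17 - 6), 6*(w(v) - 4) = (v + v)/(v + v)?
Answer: 2577668/33 ≈ 78111.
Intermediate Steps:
w(v) = 25/6 (w(v) = 4 + ((v + v)/(v + v))/6 = 4 + ((2*v)/((2*v)))/6 = 4 + ((2*v)*(1/(2*v)))/6 = 4 + (⅙)*1 = 4 + ⅙ = 25/6)
R = -376 (R = 2*(-9*(-3) - 215) = 2*(27 - 215) = 2*(-188) = -376)
j(W) = 1/11
R*(j(-16) + (w(-8) - 212)) = -376*(1/11 + (25/6 - 212)) = -376*(1/11 - 1247/6) = -376*(-13711/66) = 2577668/33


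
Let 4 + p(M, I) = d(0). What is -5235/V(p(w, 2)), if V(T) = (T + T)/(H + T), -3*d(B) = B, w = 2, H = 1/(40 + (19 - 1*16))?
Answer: -895185/344 ≈ -2602.3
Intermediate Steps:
H = 1/43 (H = 1/(40 + (19 - 16)) = 1/(40 + 3) = 1/43 ≈ 0.023256)
d(B) = -B/3
p(M, I) = -4 (p(M, I) = -4 - ⅓*0 = -4 + 0 = -4)
V(T) = 2*T/(1/43 + T) (V(T) = (T + T)/(1/43 + T) = (2*T)/(1/43 + T) = 2*T/(1/43 + T))
-5235/V(p(w, 2)) = -5235/(86*(-4)/(1 + 43*(-4))) = -5235/(86*(-4)/(1 - 172)) = -5235/(86*(-4)/(-171)) = -5235/(86*(-4)*(-1/171)) = -5235/344/171 = -5235*171/344 = -895185/344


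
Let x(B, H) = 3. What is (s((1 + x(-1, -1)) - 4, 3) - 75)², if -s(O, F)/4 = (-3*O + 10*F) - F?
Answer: 33489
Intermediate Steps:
s(O, F) = -36*F + 12*O (s(O, F) = -4*((-3*O + 10*F) - F) = -4*(-3*O + 9*F) = -36*F + 12*O)
(s((1 + x(-1, -1)) - 4, 3) - 75)² = ((-36*3 + 12*((1 + 3) - 4)) - 75)² = ((-108 + 12*(4 - 4)) - 75)² = ((-108 + 12*0) - 75)² = ((-108 + 0) - 75)² = (-108 - 75)² = (-183)² = 33489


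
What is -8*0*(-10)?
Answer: 0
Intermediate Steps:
-8*0*(-10) = 0*(-10) = 0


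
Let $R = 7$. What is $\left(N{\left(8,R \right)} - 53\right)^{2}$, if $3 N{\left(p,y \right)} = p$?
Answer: $\frac{22801}{9} \approx 2533.4$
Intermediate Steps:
$N{\left(p,y \right)} = \frac{p}{3}$
$\left(N{\left(8,R \right)} - 53\right)^{2} = \left(\frac{1}{3} \cdot 8 - 53\right)^{2} = \left(\frac{8}{3} - 53\right)^{2} = \left(- \frac{151}{3}\right)^{2} = \frac{22801}{9}$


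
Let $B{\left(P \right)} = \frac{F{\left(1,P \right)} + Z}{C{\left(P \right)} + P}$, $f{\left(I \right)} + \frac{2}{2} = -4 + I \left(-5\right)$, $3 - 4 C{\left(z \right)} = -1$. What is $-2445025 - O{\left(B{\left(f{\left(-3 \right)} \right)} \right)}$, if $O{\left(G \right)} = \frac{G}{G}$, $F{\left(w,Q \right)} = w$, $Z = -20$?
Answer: $-2445026$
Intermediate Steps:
$C{\left(z \right)} = 1$ ($C{\left(z \right)} = \frac{3}{4} - - \frac{1}{4} = \frac{3}{4} + \frac{1}{4} = 1$)
$f{\left(I \right)} = -5 - 5 I$ ($f{\left(I \right)} = -1 + \left(-4 + I \left(-5\right)\right) = -1 - \left(4 + 5 I\right) = -5 - 5 I$)
$B{\left(P \right)} = - \frac{19}{1 + P}$ ($B{\left(P \right)} = \frac{1 - 20}{1 + P} = - \frac{19}{1 + P}$)
$O{\left(G \right)} = 1$
$-2445025 - O{\left(B{\left(f{\left(-3 \right)} \right)} \right)} = -2445025 - 1 = -2445026$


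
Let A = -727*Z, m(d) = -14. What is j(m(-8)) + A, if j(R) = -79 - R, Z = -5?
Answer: 3570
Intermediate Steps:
A = 3635 (A = -727*(-5) = 3635)
j(m(-8)) + A = (-79 - 1*(-14)) + 3635 = (-79 + 14) + 3635 = -65 + 3635 = 3570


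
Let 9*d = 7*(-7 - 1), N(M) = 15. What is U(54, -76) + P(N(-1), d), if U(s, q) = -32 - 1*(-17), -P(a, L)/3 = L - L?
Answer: -15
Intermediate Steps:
d = -56/9 (d = (7*(-7 - 1))/9 = (7*(-8))/9 = (⅑)*(-56) = -56/9 ≈ -6.2222)
P(a, L) = 0 (P(a, L) = -3*(L - L) = -3*0 = 0)
U(s, q) = -15 (U(s, q) = -32 + 17 = -15)
U(54, -76) + P(N(-1), d) = -15 + 0 = -15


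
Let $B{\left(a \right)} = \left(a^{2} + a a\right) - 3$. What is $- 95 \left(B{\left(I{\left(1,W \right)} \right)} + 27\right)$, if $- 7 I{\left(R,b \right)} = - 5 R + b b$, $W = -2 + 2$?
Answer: $- \frac{116470}{49} \approx -2376.9$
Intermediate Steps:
$W = 0$
$I{\left(R,b \right)} = - \frac{b^{2}}{7} + \frac{5 R}{7}$ ($I{\left(R,b \right)} = - \frac{- 5 R + b b}{7} = - \frac{- 5 R + b^{2}}{7} = - \frac{b^{2} - 5 R}{7} = - \frac{b^{2}}{7} + \frac{5 R}{7}$)
$B{\left(a \right)} = -3 + 2 a^{2}$ ($B{\left(a \right)} = \left(a^{2} + a^{2}\right) - 3 = 2 a^{2} - 3 = -3 + 2 a^{2}$)
$- 95 \left(B{\left(I{\left(1,W \right)} \right)} + 27\right) = - 95 \left(\left(-3 + 2 \left(- \frac{0^{2}}{7} + \frac{5}{7} \cdot 1\right)^{2}\right) + 27\right) = - 95 \left(\left(-3 + 2 \left(\left(- \frac{1}{7}\right) 0 + \frac{5}{7}\right)^{2}\right) + 27\right) = - 95 \left(\left(-3 + 2 \left(0 + \frac{5}{7}\right)^{2}\right) + 27\right) = - 95 \left(\left(-3 + 2 \left(\frac{5}{7}\right)^{2}\right) + 27\right) = - 95 \left(\left(-3 + 2 \cdot \frac{25}{49}\right) + 27\right) = - 95 \left(\left(-3 + \frac{50}{49}\right) + 27\right) = - 95 \left(- \frac{97}{49} + 27\right) = \left(-95\right) \frac{1226}{49} = - \frac{116470}{49}$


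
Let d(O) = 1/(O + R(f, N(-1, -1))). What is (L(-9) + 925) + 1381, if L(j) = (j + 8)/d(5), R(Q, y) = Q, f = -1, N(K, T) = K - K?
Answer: 2302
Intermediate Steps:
N(K, T) = 0
d(O) = 1/(-1 + O) (d(O) = 1/(O - 1) = 1/(-1 + O))
L(j) = 32 + 4*j (L(j) = (j + 8)/(1/(-1 + 5)) = (8 + j)/(1/4) = (8 + j)*4 = 32 + 4*j)
(L(-9) + 925) + 1381 = ((32 + 4*(-9)) + 925) + 1381 = ((32 - 36) + 925) + 1381 = (-4 + 925) + 1381 = 921 + 1381 = 2302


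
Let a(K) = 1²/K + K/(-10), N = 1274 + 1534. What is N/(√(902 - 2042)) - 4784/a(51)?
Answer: 2439840/2591 - 468*I*√285/95 ≈ 941.66 - 83.166*I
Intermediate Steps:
N = 2808
a(K) = 1/K - K/10 (a(K) = 1/K + K*(-⅒) = 1/K - K/10)
N/(√(902 - 2042)) - 4784/a(51) = 2808/(√(902 - 2042)) - 4784/(1/51 - ⅒*51) = 2808/(√(-1140)) - 4784/(1/51 - 51/10) = 2808/((2*I*√285)) - 4784/(-2591/510) = 2808*(-I*√285/570) - 4784*(-510/2591) = -468*I*√285/95 + 2439840/2591 = 2439840/2591 - 468*I*√285/95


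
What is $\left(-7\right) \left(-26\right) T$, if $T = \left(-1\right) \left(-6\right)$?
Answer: $1092$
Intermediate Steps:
$T = 6$
$\left(-7\right) \left(-26\right) T = \left(-7\right) \left(-26\right) 6 = 182 \cdot 6 = 1092$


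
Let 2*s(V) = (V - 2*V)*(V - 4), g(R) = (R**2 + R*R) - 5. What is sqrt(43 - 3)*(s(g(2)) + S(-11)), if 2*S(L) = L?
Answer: -8*sqrt(10) ≈ -25.298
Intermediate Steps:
S(L) = L/2
g(R) = -5 + 2*R**2 (g(R) = (R**2 + R**2) - 5 = 2*R**2 - 5 = -5 + 2*R**2)
s(V) = -V*(-4 + V)/2 (s(V) = ((V - 2*V)*(V - 4))/2 = ((-V)*(-4 + V))/2 = (-V*(-4 + V))/2 = -V*(-4 + V)/2)
sqrt(43 - 3)*(s(g(2)) + S(-11)) = sqrt(43 - 3)*((-5 + 2*2**2)*(4 - (-5 + 2*2**2))/2 + (1/2)*(-11)) = sqrt(40)*((-5 + 2*4)*(4 - (-5 + 2*4))/2 - 11/2) = (2*sqrt(10))*((-5 + 8)*(4 - (-5 + 8))/2 - 11/2) = (2*sqrt(10))*((1/2)*3*(4 - 1*3) - 11/2) = (2*sqrt(10))*((1/2)*3*(4 - 3) - 11/2) = (2*sqrt(10))*((1/2)*3*1 - 11/2) = (2*sqrt(10))*(3/2 - 11/2) = (2*sqrt(10))*(-4) = -8*sqrt(10)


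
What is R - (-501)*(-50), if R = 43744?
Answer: 18694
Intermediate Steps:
R - (-501)*(-50) = 43744 - (-501)*(-50) = 43744 - 1*25050 = 43744 - 25050 = 18694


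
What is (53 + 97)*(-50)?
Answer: -7500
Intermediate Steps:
(53 + 97)*(-50) = 150*(-50) = -7500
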